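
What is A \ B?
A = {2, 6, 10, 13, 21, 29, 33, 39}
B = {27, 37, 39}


Set A = {2, 6, 10, 13, 21, 29, 33, 39}
Set B = {27, 37, 39}
A \ B includes elements in A that are not in B.
Check each element of A:
2 (not in B, keep), 6 (not in B, keep), 10 (not in B, keep), 13 (not in B, keep), 21 (not in B, keep), 29 (not in B, keep), 33 (not in B, keep), 39 (in B, remove)
A \ B = {2, 6, 10, 13, 21, 29, 33}

{2, 6, 10, 13, 21, 29, 33}


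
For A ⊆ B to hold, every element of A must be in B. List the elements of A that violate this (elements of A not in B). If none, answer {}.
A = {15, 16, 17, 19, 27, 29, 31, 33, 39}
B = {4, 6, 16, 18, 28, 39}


Set A = {15, 16, 17, 19, 27, 29, 31, 33, 39}
Set B = {4, 6, 16, 18, 28, 39}
Check each element of A against B:
15 ∉ B (include), 16 ∈ B, 17 ∉ B (include), 19 ∉ B (include), 27 ∉ B (include), 29 ∉ B (include), 31 ∉ B (include), 33 ∉ B (include), 39 ∈ B
Elements of A not in B: {15, 17, 19, 27, 29, 31, 33}

{15, 17, 19, 27, 29, 31, 33}


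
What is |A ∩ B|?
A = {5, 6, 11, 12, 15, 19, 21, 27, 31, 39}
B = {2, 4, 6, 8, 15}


Set A = {5, 6, 11, 12, 15, 19, 21, 27, 31, 39}
Set B = {2, 4, 6, 8, 15}
A ∩ B = {6, 15}
|A ∩ B| = 2

2


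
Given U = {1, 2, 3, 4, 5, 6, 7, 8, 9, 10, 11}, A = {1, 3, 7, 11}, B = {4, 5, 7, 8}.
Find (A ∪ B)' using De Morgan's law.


U = {1, 2, 3, 4, 5, 6, 7, 8, 9, 10, 11}
A = {1, 3, 7, 11}, B = {4, 5, 7, 8}
A ∪ B = {1, 3, 4, 5, 7, 8, 11}
(A ∪ B)' = U \ (A ∪ B) = {2, 6, 9, 10}
Verification via A' ∩ B': A' = {2, 4, 5, 6, 8, 9, 10}, B' = {1, 2, 3, 6, 9, 10, 11}
A' ∩ B' = {2, 6, 9, 10} ✓

{2, 6, 9, 10}


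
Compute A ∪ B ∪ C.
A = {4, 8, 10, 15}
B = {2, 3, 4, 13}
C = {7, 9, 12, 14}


Set A = {4, 8, 10, 15}
Set B = {2, 3, 4, 13}
Set C = {7, 9, 12, 14}
First, A ∪ B = {2, 3, 4, 8, 10, 13, 15}
Then, (A ∪ B) ∪ C = {2, 3, 4, 7, 8, 9, 10, 12, 13, 14, 15}

{2, 3, 4, 7, 8, 9, 10, 12, 13, 14, 15}


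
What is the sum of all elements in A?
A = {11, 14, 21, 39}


Set A = {11, 14, 21, 39}
Sum = 11 + 14 + 21 + 39 = 85

85


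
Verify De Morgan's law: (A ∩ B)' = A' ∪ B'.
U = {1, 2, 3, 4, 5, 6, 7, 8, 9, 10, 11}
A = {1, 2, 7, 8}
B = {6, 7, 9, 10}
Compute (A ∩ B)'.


U = {1, 2, 3, 4, 5, 6, 7, 8, 9, 10, 11}
A = {1, 2, 7, 8}, B = {6, 7, 9, 10}
A ∩ B = {7}
(A ∩ B)' = U \ (A ∩ B) = {1, 2, 3, 4, 5, 6, 8, 9, 10, 11}
Verification via A' ∪ B': A' = {3, 4, 5, 6, 9, 10, 11}, B' = {1, 2, 3, 4, 5, 8, 11}
A' ∪ B' = {1, 2, 3, 4, 5, 6, 8, 9, 10, 11} ✓

{1, 2, 3, 4, 5, 6, 8, 9, 10, 11}


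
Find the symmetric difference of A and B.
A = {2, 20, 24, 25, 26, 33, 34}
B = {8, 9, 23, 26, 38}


Set A = {2, 20, 24, 25, 26, 33, 34}
Set B = {8, 9, 23, 26, 38}
A △ B = (A \ B) ∪ (B \ A)
Elements in A but not B: {2, 20, 24, 25, 33, 34}
Elements in B but not A: {8, 9, 23, 38}
A △ B = {2, 8, 9, 20, 23, 24, 25, 33, 34, 38}

{2, 8, 9, 20, 23, 24, 25, 33, 34, 38}


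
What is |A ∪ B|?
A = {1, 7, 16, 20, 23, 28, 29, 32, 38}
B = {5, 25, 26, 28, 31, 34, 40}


Set A = {1, 7, 16, 20, 23, 28, 29, 32, 38}, |A| = 9
Set B = {5, 25, 26, 28, 31, 34, 40}, |B| = 7
A ∩ B = {28}, |A ∩ B| = 1
|A ∪ B| = |A| + |B| - |A ∩ B| = 9 + 7 - 1 = 15

15


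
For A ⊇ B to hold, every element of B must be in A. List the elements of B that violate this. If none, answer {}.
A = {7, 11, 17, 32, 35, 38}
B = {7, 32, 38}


Set A = {7, 11, 17, 32, 35, 38}
Set B = {7, 32, 38}
Check each element of B against A:
7 ∈ A, 32 ∈ A, 38 ∈ A
Elements of B not in A: {}

{}


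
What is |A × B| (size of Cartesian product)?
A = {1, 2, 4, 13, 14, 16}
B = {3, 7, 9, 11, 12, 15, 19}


Set A = {1, 2, 4, 13, 14, 16} has 6 elements.
Set B = {3, 7, 9, 11, 12, 15, 19} has 7 elements.
|A × B| = |A| × |B| = 6 × 7 = 42

42


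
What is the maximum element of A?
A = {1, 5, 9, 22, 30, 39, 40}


Set A = {1, 5, 9, 22, 30, 39, 40}
Elements in ascending order: 1, 5, 9, 22, 30, 39, 40
The largest element is 40.

40


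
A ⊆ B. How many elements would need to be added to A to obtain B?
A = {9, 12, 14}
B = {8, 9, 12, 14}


Set A = {9, 12, 14}, |A| = 3
Set B = {8, 9, 12, 14}, |B| = 4
Since A ⊆ B: B \ A = {8}
|B| - |A| = 4 - 3 = 1

1


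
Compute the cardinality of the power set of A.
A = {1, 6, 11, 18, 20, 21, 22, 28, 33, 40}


Set A = {1, 6, 11, 18, 20, 21, 22, 28, 33, 40}
|A| = 10
The power set P(A) contains all subsets of A.
|P(A)| = 2^|A| = 2^10 = 1024

1024


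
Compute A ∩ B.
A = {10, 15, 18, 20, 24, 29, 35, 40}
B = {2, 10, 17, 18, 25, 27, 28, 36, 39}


Set A = {10, 15, 18, 20, 24, 29, 35, 40}
Set B = {2, 10, 17, 18, 25, 27, 28, 36, 39}
A ∩ B includes only elements in both sets.
Check each element of A against B:
10 ✓, 15 ✗, 18 ✓, 20 ✗, 24 ✗, 29 ✗, 35 ✗, 40 ✗
A ∩ B = {10, 18}

{10, 18}


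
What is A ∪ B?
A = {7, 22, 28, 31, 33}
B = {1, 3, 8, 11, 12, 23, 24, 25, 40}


Set A = {7, 22, 28, 31, 33}
Set B = {1, 3, 8, 11, 12, 23, 24, 25, 40}
A ∪ B includes all elements in either set.
Elements from A: {7, 22, 28, 31, 33}
Elements from B not already included: {1, 3, 8, 11, 12, 23, 24, 25, 40}
A ∪ B = {1, 3, 7, 8, 11, 12, 22, 23, 24, 25, 28, 31, 33, 40}

{1, 3, 7, 8, 11, 12, 22, 23, 24, 25, 28, 31, 33, 40}


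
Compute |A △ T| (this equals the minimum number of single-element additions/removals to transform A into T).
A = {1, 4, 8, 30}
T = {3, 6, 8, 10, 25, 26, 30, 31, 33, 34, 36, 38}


Set A = {1, 4, 8, 30}
Set T = {3, 6, 8, 10, 25, 26, 30, 31, 33, 34, 36, 38}
Elements to remove from A (in A, not in T): {1, 4} → 2 removals
Elements to add to A (in T, not in A): {3, 6, 10, 25, 26, 31, 33, 34, 36, 38} → 10 additions
Total edits = 2 + 10 = 12

12


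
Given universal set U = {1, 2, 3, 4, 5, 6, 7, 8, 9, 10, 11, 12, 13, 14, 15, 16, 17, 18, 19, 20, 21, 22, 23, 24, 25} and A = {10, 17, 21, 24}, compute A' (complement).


Universal set U = {1, 2, 3, 4, 5, 6, 7, 8, 9, 10, 11, 12, 13, 14, 15, 16, 17, 18, 19, 20, 21, 22, 23, 24, 25}
Set A = {10, 17, 21, 24}
A' = U \ A = elements in U but not in A
Checking each element of U:
1 (not in A, include), 2 (not in A, include), 3 (not in A, include), 4 (not in A, include), 5 (not in A, include), 6 (not in A, include), 7 (not in A, include), 8 (not in A, include), 9 (not in A, include), 10 (in A, exclude), 11 (not in A, include), 12 (not in A, include), 13 (not in A, include), 14 (not in A, include), 15 (not in A, include), 16 (not in A, include), 17 (in A, exclude), 18 (not in A, include), 19 (not in A, include), 20 (not in A, include), 21 (in A, exclude), 22 (not in A, include), 23 (not in A, include), 24 (in A, exclude), 25 (not in A, include)
A' = {1, 2, 3, 4, 5, 6, 7, 8, 9, 11, 12, 13, 14, 15, 16, 18, 19, 20, 22, 23, 25}

{1, 2, 3, 4, 5, 6, 7, 8, 9, 11, 12, 13, 14, 15, 16, 18, 19, 20, 22, 23, 25}


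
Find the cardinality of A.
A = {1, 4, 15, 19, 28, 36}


Set A = {1, 4, 15, 19, 28, 36}
Listing elements: 1, 4, 15, 19, 28, 36
Counting: 6 elements
|A| = 6

6


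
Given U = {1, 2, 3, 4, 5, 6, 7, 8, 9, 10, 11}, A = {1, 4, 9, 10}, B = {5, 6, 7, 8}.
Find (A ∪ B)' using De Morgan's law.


U = {1, 2, 3, 4, 5, 6, 7, 8, 9, 10, 11}
A = {1, 4, 9, 10}, B = {5, 6, 7, 8}
A ∪ B = {1, 4, 5, 6, 7, 8, 9, 10}
(A ∪ B)' = U \ (A ∪ B) = {2, 3, 11}
Verification via A' ∩ B': A' = {2, 3, 5, 6, 7, 8, 11}, B' = {1, 2, 3, 4, 9, 10, 11}
A' ∩ B' = {2, 3, 11} ✓

{2, 3, 11}


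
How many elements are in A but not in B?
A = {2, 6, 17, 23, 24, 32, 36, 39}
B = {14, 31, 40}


Set A = {2, 6, 17, 23, 24, 32, 36, 39}
Set B = {14, 31, 40}
A \ B = {2, 6, 17, 23, 24, 32, 36, 39}
|A \ B| = 8

8


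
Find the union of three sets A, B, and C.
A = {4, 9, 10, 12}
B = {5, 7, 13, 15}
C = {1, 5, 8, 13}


Set A = {4, 9, 10, 12}
Set B = {5, 7, 13, 15}
Set C = {1, 5, 8, 13}
First, A ∪ B = {4, 5, 7, 9, 10, 12, 13, 15}
Then, (A ∪ B) ∪ C = {1, 4, 5, 7, 8, 9, 10, 12, 13, 15}

{1, 4, 5, 7, 8, 9, 10, 12, 13, 15}


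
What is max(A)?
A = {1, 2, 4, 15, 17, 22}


Set A = {1, 2, 4, 15, 17, 22}
Elements in ascending order: 1, 2, 4, 15, 17, 22
The largest element is 22.

22


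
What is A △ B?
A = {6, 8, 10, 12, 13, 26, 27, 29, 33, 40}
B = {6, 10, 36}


Set A = {6, 8, 10, 12, 13, 26, 27, 29, 33, 40}
Set B = {6, 10, 36}
A △ B = (A \ B) ∪ (B \ A)
Elements in A but not B: {8, 12, 13, 26, 27, 29, 33, 40}
Elements in B but not A: {36}
A △ B = {8, 12, 13, 26, 27, 29, 33, 36, 40}

{8, 12, 13, 26, 27, 29, 33, 36, 40}


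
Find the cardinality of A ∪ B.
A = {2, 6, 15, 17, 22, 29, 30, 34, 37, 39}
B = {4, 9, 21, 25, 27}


Set A = {2, 6, 15, 17, 22, 29, 30, 34, 37, 39}, |A| = 10
Set B = {4, 9, 21, 25, 27}, |B| = 5
A ∩ B = {}, |A ∩ B| = 0
|A ∪ B| = |A| + |B| - |A ∩ B| = 10 + 5 - 0 = 15

15


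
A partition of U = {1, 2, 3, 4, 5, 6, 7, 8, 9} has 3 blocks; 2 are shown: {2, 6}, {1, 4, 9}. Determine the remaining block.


U = {1, 2, 3, 4, 5, 6, 7, 8, 9}
Shown blocks: {2, 6}, {1, 4, 9}
A partition's blocks are pairwise disjoint and cover U, so the missing block = U \ (union of shown blocks).
Union of shown blocks: {1, 2, 4, 6, 9}
Missing block = U \ (union) = {3, 5, 7, 8}

{3, 5, 7, 8}


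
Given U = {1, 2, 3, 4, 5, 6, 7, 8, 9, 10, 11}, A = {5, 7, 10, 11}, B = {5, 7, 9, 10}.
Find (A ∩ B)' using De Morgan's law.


U = {1, 2, 3, 4, 5, 6, 7, 8, 9, 10, 11}
A = {5, 7, 10, 11}, B = {5, 7, 9, 10}
A ∩ B = {5, 7, 10}
(A ∩ B)' = U \ (A ∩ B) = {1, 2, 3, 4, 6, 8, 9, 11}
Verification via A' ∪ B': A' = {1, 2, 3, 4, 6, 8, 9}, B' = {1, 2, 3, 4, 6, 8, 11}
A' ∪ B' = {1, 2, 3, 4, 6, 8, 9, 11} ✓

{1, 2, 3, 4, 6, 8, 9, 11}


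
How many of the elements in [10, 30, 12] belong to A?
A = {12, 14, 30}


Set A = {12, 14, 30}
Candidates: [10, 30, 12]
Check each candidate:
10 ∉ A, 30 ∈ A, 12 ∈ A
Count of candidates in A: 2

2


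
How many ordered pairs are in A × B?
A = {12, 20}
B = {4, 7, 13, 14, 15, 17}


Set A = {12, 20} has 2 elements.
Set B = {4, 7, 13, 14, 15, 17} has 6 elements.
|A × B| = |A| × |B| = 2 × 6 = 12

12


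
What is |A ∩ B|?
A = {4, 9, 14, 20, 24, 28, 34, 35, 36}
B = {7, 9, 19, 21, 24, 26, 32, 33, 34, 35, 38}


Set A = {4, 9, 14, 20, 24, 28, 34, 35, 36}
Set B = {7, 9, 19, 21, 24, 26, 32, 33, 34, 35, 38}
A ∩ B = {9, 24, 34, 35}
|A ∩ B| = 4

4


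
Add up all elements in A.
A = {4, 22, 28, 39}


Set A = {4, 22, 28, 39}
Sum = 4 + 22 + 28 + 39 = 93

93


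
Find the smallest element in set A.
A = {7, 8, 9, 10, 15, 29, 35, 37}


Set A = {7, 8, 9, 10, 15, 29, 35, 37}
Elements in ascending order: 7, 8, 9, 10, 15, 29, 35, 37
The smallest element is 7.

7


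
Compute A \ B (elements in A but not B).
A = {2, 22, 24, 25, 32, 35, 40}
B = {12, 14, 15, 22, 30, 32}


Set A = {2, 22, 24, 25, 32, 35, 40}
Set B = {12, 14, 15, 22, 30, 32}
A \ B includes elements in A that are not in B.
Check each element of A:
2 (not in B, keep), 22 (in B, remove), 24 (not in B, keep), 25 (not in B, keep), 32 (in B, remove), 35 (not in B, keep), 40 (not in B, keep)
A \ B = {2, 24, 25, 35, 40}

{2, 24, 25, 35, 40}


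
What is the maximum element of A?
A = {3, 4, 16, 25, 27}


Set A = {3, 4, 16, 25, 27}
Elements in ascending order: 3, 4, 16, 25, 27
The largest element is 27.

27


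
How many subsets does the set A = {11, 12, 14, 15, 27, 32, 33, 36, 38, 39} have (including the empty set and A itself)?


Set A = {11, 12, 14, 15, 27, 32, 33, 36, 38, 39}
|A| = 10
The power set P(A) contains all subsets of A.
|P(A)| = 2^|A| = 2^10 = 1024

1024


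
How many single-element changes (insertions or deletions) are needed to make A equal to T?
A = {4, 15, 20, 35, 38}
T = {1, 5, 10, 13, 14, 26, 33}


Set A = {4, 15, 20, 35, 38}
Set T = {1, 5, 10, 13, 14, 26, 33}
Elements to remove from A (in A, not in T): {4, 15, 20, 35, 38} → 5 removals
Elements to add to A (in T, not in A): {1, 5, 10, 13, 14, 26, 33} → 7 additions
Total edits = 5 + 7 = 12

12


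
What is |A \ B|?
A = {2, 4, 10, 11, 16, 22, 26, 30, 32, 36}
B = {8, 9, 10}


Set A = {2, 4, 10, 11, 16, 22, 26, 30, 32, 36}
Set B = {8, 9, 10}
A \ B = {2, 4, 11, 16, 22, 26, 30, 32, 36}
|A \ B| = 9

9


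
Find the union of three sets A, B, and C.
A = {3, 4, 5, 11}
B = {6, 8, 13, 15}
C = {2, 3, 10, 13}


Set A = {3, 4, 5, 11}
Set B = {6, 8, 13, 15}
Set C = {2, 3, 10, 13}
First, A ∪ B = {3, 4, 5, 6, 8, 11, 13, 15}
Then, (A ∪ B) ∪ C = {2, 3, 4, 5, 6, 8, 10, 11, 13, 15}

{2, 3, 4, 5, 6, 8, 10, 11, 13, 15}


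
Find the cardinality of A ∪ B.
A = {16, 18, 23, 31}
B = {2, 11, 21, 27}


Set A = {16, 18, 23, 31}, |A| = 4
Set B = {2, 11, 21, 27}, |B| = 4
A ∩ B = {}, |A ∩ B| = 0
|A ∪ B| = |A| + |B| - |A ∩ B| = 4 + 4 - 0 = 8

8


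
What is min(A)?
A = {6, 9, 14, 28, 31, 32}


Set A = {6, 9, 14, 28, 31, 32}
Elements in ascending order: 6, 9, 14, 28, 31, 32
The smallest element is 6.

6


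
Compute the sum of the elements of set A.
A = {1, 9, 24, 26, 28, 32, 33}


Set A = {1, 9, 24, 26, 28, 32, 33}
Sum = 1 + 9 + 24 + 26 + 28 + 32 + 33 = 153

153


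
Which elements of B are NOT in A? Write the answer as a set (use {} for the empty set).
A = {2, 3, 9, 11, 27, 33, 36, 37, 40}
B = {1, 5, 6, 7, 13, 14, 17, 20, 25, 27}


Set A = {2, 3, 9, 11, 27, 33, 36, 37, 40}
Set B = {1, 5, 6, 7, 13, 14, 17, 20, 25, 27}
Check each element of B against A:
1 ∉ A (include), 5 ∉ A (include), 6 ∉ A (include), 7 ∉ A (include), 13 ∉ A (include), 14 ∉ A (include), 17 ∉ A (include), 20 ∉ A (include), 25 ∉ A (include), 27 ∈ A
Elements of B not in A: {1, 5, 6, 7, 13, 14, 17, 20, 25}

{1, 5, 6, 7, 13, 14, 17, 20, 25}


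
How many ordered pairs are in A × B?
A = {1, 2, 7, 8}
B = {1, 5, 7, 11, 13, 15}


Set A = {1, 2, 7, 8} has 4 elements.
Set B = {1, 5, 7, 11, 13, 15} has 6 elements.
|A × B| = |A| × |B| = 4 × 6 = 24

24


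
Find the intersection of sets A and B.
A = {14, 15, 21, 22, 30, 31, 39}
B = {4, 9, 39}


Set A = {14, 15, 21, 22, 30, 31, 39}
Set B = {4, 9, 39}
A ∩ B includes only elements in both sets.
Check each element of A against B:
14 ✗, 15 ✗, 21 ✗, 22 ✗, 30 ✗, 31 ✗, 39 ✓
A ∩ B = {39}

{39}


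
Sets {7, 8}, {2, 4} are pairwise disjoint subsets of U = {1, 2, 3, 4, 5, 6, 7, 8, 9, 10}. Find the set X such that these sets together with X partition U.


U = {1, 2, 3, 4, 5, 6, 7, 8, 9, 10}
Shown blocks: {7, 8}, {2, 4}
A partition's blocks are pairwise disjoint and cover U, so the missing block = U \ (union of shown blocks).
Union of shown blocks: {2, 4, 7, 8}
Missing block = U \ (union) = {1, 3, 5, 6, 9, 10}

{1, 3, 5, 6, 9, 10}


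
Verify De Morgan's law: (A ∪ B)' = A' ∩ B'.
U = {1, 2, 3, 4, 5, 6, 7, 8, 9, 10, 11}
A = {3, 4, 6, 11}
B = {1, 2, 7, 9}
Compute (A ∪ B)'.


U = {1, 2, 3, 4, 5, 6, 7, 8, 9, 10, 11}
A = {3, 4, 6, 11}, B = {1, 2, 7, 9}
A ∪ B = {1, 2, 3, 4, 6, 7, 9, 11}
(A ∪ B)' = U \ (A ∪ B) = {5, 8, 10}
Verification via A' ∩ B': A' = {1, 2, 5, 7, 8, 9, 10}, B' = {3, 4, 5, 6, 8, 10, 11}
A' ∩ B' = {5, 8, 10} ✓

{5, 8, 10}


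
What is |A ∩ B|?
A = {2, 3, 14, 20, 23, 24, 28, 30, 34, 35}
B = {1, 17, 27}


Set A = {2, 3, 14, 20, 23, 24, 28, 30, 34, 35}
Set B = {1, 17, 27}
A ∩ B = {}
|A ∩ B| = 0

0


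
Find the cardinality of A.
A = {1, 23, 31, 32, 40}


Set A = {1, 23, 31, 32, 40}
Listing elements: 1, 23, 31, 32, 40
Counting: 5 elements
|A| = 5

5


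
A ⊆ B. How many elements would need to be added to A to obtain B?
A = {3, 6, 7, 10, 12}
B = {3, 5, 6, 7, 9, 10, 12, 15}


Set A = {3, 6, 7, 10, 12}, |A| = 5
Set B = {3, 5, 6, 7, 9, 10, 12, 15}, |B| = 8
Since A ⊆ B: B \ A = {5, 9, 15}
|B| - |A| = 8 - 5 = 3

3


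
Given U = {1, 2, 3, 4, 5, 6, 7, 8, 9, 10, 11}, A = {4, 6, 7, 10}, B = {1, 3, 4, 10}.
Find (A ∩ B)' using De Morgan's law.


U = {1, 2, 3, 4, 5, 6, 7, 8, 9, 10, 11}
A = {4, 6, 7, 10}, B = {1, 3, 4, 10}
A ∩ B = {4, 10}
(A ∩ B)' = U \ (A ∩ B) = {1, 2, 3, 5, 6, 7, 8, 9, 11}
Verification via A' ∪ B': A' = {1, 2, 3, 5, 8, 9, 11}, B' = {2, 5, 6, 7, 8, 9, 11}
A' ∪ B' = {1, 2, 3, 5, 6, 7, 8, 9, 11} ✓

{1, 2, 3, 5, 6, 7, 8, 9, 11}


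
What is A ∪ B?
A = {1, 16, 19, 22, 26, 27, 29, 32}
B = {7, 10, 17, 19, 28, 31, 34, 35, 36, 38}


Set A = {1, 16, 19, 22, 26, 27, 29, 32}
Set B = {7, 10, 17, 19, 28, 31, 34, 35, 36, 38}
A ∪ B includes all elements in either set.
Elements from A: {1, 16, 19, 22, 26, 27, 29, 32}
Elements from B not already included: {7, 10, 17, 28, 31, 34, 35, 36, 38}
A ∪ B = {1, 7, 10, 16, 17, 19, 22, 26, 27, 28, 29, 31, 32, 34, 35, 36, 38}

{1, 7, 10, 16, 17, 19, 22, 26, 27, 28, 29, 31, 32, 34, 35, 36, 38}


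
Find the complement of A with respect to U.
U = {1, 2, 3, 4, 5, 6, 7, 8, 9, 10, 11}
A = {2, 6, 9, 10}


Universal set U = {1, 2, 3, 4, 5, 6, 7, 8, 9, 10, 11}
Set A = {2, 6, 9, 10}
A' = U \ A = elements in U but not in A
Checking each element of U:
1 (not in A, include), 2 (in A, exclude), 3 (not in A, include), 4 (not in A, include), 5 (not in A, include), 6 (in A, exclude), 7 (not in A, include), 8 (not in A, include), 9 (in A, exclude), 10 (in A, exclude), 11 (not in A, include)
A' = {1, 3, 4, 5, 7, 8, 11}

{1, 3, 4, 5, 7, 8, 11}


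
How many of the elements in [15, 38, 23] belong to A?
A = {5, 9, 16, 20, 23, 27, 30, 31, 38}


Set A = {5, 9, 16, 20, 23, 27, 30, 31, 38}
Candidates: [15, 38, 23]
Check each candidate:
15 ∉ A, 38 ∈ A, 23 ∈ A
Count of candidates in A: 2

2


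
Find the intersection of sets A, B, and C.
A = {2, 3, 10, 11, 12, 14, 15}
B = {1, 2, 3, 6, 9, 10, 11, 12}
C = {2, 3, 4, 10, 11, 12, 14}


Set A = {2, 3, 10, 11, 12, 14, 15}
Set B = {1, 2, 3, 6, 9, 10, 11, 12}
Set C = {2, 3, 4, 10, 11, 12, 14}
First, A ∩ B = {2, 3, 10, 11, 12}
Then, (A ∩ B) ∩ C = {2, 3, 10, 11, 12}

{2, 3, 10, 11, 12}


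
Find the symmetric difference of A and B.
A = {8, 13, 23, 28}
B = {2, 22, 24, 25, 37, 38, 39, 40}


Set A = {8, 13, 23, 28}
Set B = {2, 22, 24, 25, 37, 38, 39, 40}
A △ B = (A \ B) ∪ (B \ A)
Elements in A but not B: {8, 13, 23, 28}
Elements in B but not A: {2, 22, 24, 25, 37, 38, 39, 40}
A △ B = {2, 8, 13, 22, 23, 24, 25, 28, 37, 38, 39, 40}

{2, 8, 13, 22, 23, 24, 25, 28, 37, 38, 39, 40}


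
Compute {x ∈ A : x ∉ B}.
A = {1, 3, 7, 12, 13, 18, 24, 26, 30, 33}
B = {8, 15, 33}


Set A = {1, 3, 7, 12, 13, 18, 24, 26, 30, 33}
Set B = {8, 15, 33}
Check each element of A against B:
1 ∉ B (include), 3 ∉ B (include), 7 ∉ B (include), 12 ∉ B (include), 13 ∉ B (include), 18 ∉ B (include), 24 ∉ B (include), 26 ∉ B (include), 30 ∉ B (include), 33 ∈ B
Elements of A not in B: {1, 3, 7, 12, 13, 18, 24, 26, 30}

{1, 3, 7, 12, 13, 18, 24, 26, 30}


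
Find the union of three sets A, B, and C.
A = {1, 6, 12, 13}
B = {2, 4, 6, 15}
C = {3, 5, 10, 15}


Set A = {1, 6, 12, 13}
Set B = {2, 4, 6, 15}
Set C = {3, 5, 10, 15}
First, A ∪ B = {1, 2, 4, 6, 12, 13, 15}
Then, (A ∪ B) ∪ C = {1, 2, 3, 4, 5, 6, 10, 12, 13, 15}

{1, 2, 3, 4, 5, 6, 10, 12, 13, 15}


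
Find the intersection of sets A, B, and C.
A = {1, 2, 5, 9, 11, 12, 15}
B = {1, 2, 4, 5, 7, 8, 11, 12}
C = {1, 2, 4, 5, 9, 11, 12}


Set A = {1, 2, 5, 9, 11, 12, 15}
Set B = {1, 2, 4, 5, 7, 8, 11, 12}
Set C = {1, 2, 4, 5, 9, 11, 12}
First, A ∩ B = {1, 2, 5, 11, 12}
Then, (A ∩ B) ∩ C = {1, 2, 5, 11, 12}

{1, 2, 5, 11, 12}


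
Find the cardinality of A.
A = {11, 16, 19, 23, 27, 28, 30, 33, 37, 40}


Set A = {11, 16, 19, 23, 27, 28, 30, 33, 37, 40}
Listing elements: 11, 16, 19, 23, 27, 28, 30, 33, 37, 40
Counting: 10 elements
|A| = 10

10


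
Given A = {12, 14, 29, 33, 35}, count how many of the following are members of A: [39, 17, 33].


Set A = {12, 14, 29, 33, 35}
Candidates: [39, 17, 33]
Check each candidate:
39 ∉ A, 17 ∉ A, 33 ∈ A
Count of candidates in A: 1

1


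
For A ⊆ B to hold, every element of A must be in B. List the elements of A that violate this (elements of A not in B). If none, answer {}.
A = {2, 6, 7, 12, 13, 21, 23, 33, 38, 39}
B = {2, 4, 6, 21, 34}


Set A = {2, 6, 7, 12, 13, 21, 23, 33, 38, 39}
Set B = {2, 4, 6, 21, 34}
Check each element of A against B:
2 ∈ B, 6 ∈ B, 7 ∉ B (include), 12 ∉ B (include), 13 ∉ B (include), 21 ∈ B, 23 ∉ B (include), 33 ∉ B (include), 38 ∉ B (include), 39 ∉ B (include)
Elements of A not in B: {7, 12, 13, 23, 33, 38, 39}

{7, 12, 13, 23, 33, 38, 39}


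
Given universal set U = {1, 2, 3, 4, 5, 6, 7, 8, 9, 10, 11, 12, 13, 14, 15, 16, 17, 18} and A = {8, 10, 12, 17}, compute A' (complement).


Universal set U = {1, 2, 3, 4, 5, 6, 7, 8, 9, 10, 11, 12, 13, 14, 15, 16, 17, 18}
Set A = {8, 10, 12, 17}
A' = U \ A = elements in U but not in A
Checking each element of U:
1 (not in A, include), 2 (not in A, include), 3 (not in A, include), 4 (not in A, include), 5 (not in A, include), 6 (not in A, include), 7 (not in A, include), 8 (in A, exclude), 9 (not in A, include), 10 (in A, exclude), 11 (not in A, include), 12 (in A, exclude), 13 (not in A, include), 14 (not in A, include), 15 (not in A, include), 16 (not in A, include), 17 (in A, exclude), 18 (not in A, include)
A' = {1, 2, 3, 4, 5, 6, 7, 9, 11, 13, 14, 15, 16, 18}

{1, 2, 3, 4, 5, 6, 7, 9, 11, 13, 14, 15, 16, 18}


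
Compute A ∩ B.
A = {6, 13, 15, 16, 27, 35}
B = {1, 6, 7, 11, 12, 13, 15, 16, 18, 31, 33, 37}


Set A = {6, 13, 15, 16, 27, 35}
Set B = {1, 6, 7, 11, 12, 13, 15, 16, 18, 31, 33, 37}
A ∩ B includes only elements in both sets.
Check each element of A against B:
6 ✓, 13 ✓, 15 ✓, 16 ✓, 27 ✗, 35 ✗
A ∩ B = {6, 13, 15, 16}

{6, 13, 15, 16}


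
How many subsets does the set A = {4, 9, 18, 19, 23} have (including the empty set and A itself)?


Set A = {4, 9, 18, 19, 23}
|A| = 5
The power set P(A) contains all subsets of A.
|P(A)| = 2^|A| = 2^5 = 32

32


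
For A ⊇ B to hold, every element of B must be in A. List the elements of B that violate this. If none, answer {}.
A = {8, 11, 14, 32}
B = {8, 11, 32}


Set A = {8, 11, 14, 32}
Set B = {8, 11, 32}
Check each element of B against A:
8 ∈ A, 11 ∈ A, 32 ∈ A
Elements of B not in A: {}

{}


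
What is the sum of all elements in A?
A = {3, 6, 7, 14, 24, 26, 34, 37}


Set A = {3, 6, 7, 14, 24, 26, 34, 37}
Sum = 3 + 6 + 7 + 14 + 24 + 26 + 34 + 37 = 151

151


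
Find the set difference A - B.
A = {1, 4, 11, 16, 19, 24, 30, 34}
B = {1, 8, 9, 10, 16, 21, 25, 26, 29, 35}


Set A = {1, 4, 11, 16, 19, 24, 30, 34}
Set B = {1, 8, 9, 10, 16, 21, 25, 26, 29, 35}
A \ B includes elements in A that are not in B.
Check each element of A:
1 (in B, remove), 4 (not in B, keep), 11 (not in B, keep), 16 (in B, remove), 19 (not in B, keep), 24 (not in B, keep), 30 (not in B, keep), 34 (not in B, keep)
A \ B = {4, 11, 19, 24, 30, 34}

{4, 11, 19, 24, 30, 34}


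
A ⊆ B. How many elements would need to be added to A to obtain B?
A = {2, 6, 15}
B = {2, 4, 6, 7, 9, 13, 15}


Set A = {2, 6, 15}, |A| = 3
Set B = {2, 4, 6, 7, 9, 13, 15}, |B| = 7
Since A ⊆ B: B \ A = {4, 7, 9, 13}
|B| - |A| = 7 - 3 = 4

4


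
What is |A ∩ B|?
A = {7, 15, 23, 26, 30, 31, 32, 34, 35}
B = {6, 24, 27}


Set A = {7, 15, 23, 26, 30, 31, 32, 34, 35}
Set B = {6, 24, 27}
A ∩ B = {}
|A ∩ B| = 0

0


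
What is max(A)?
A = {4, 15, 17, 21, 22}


Set A = {4, 15, 17, 21, 22}
Elements in ascending order: 4, 15, 17, 21, 22
The largest element is 22.

22


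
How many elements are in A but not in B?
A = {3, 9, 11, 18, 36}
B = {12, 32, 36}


Set A = {3, 9, 11, 18, 36}
Set B = {12, 32, 36}
A \ B = {3, 9, 11, 18}
|A \ B| = 4

4


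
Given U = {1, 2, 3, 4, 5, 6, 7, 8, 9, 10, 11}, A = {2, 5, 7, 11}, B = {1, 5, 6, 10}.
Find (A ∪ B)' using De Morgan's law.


U = {1, 2, 3, 4, 5, 6, 7, 8, 9, 10, 11}
A = {2, 5, 7, 11}, B = {1, 5, 6, 10}
A ∪ B = {1, 2, 5, 6, 7, 10, 11}
(A ∪ B)' = U \ (A ∪ B) = {3, 4, 8, 9}
Verification via A' ∩ B': A' = {1, 3, 4, 6, 8, 9, 10}, B' = {2, 3, 4, 7, 8, 9, 11}
A' ∩ B' = {3, 4, 8, 9} ✓

{3, 4, 8, 9}


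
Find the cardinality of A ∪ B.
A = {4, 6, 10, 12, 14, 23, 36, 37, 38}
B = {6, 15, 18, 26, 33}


Set A = {4, 6, 10, 12, 14, 23, 36, 37, 38}, |A| = 9
Set B = {6, 15, 18, 26, 33}, |B| = 5
A ∩ B = {6}, |A ∩ B| = 1
|A ∪ B| = |A| + |B| - |A ∩ B| = 9 + 5 - 1 = 13

13


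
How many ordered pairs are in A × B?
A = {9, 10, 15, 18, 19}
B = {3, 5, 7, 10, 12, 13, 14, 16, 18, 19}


Set A = {9, 10, 15, 18, 19} has 5 elements.
Set B = {3, 5, 7, 10, 12, 13, 14, 16, 18, 19} has 10 elements.
|A × B| = |A| × |B| = 5 × 10 = 50

50


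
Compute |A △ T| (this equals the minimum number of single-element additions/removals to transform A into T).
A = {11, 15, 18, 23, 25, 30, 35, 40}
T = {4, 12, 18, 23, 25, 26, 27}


Set A = {11, 15, 18, 23, 25, 30, 35, 40}
Set T = {4, 12, 18, 23, 25, 26, 27}
Elements to remove from A (in A, not in T): {11, 15, 30, 35, 40} → 5 removals
Elements to add to A (in T, not in A): {4, 12, 26, 27} → 4 additions
Total edits = 5 + 4 = 9

9


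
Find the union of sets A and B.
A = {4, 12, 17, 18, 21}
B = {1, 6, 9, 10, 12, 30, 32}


Set A = {4, 12, 17, 18, 21}
Set B = {1, 6, 9, 10, 12, 30, 32}
A ∪ B includes all elements in either set.
Elements from A: {4, 12, 17, 18, 21}
Elements from B not already included: {1, 6, 9, 10, 30, 32}
A ∪ B = {1, 4, 6, 9, 10, 12, 17, 18, 21, 30, 32}

{1, 4, 6, 9, 10, 12, 17, 18, 21, 30, 32}


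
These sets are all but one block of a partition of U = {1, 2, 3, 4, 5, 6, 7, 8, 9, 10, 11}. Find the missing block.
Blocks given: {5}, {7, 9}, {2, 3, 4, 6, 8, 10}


U = {1, 2, 3, 4, 5, 6, 7, 8, 9, 10, 11}
Shown blocks: {5}, {7, 9}, {2, 3, 4, 6, 8, 10}
A partition's blocks are pairwise disjoint and cover U, so the missing block = U \ (union of shown blocks).
Union of shown blocks: {2, 3, 4, 5, 6, 7, 8, 9, 10}
Missing block = U \ (union) = {1, 11}

{1, 11}


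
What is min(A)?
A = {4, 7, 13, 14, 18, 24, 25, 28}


Set A = {4, 7, 13, 14, 18, 24, 25, 28}
Elements in ascending order: 4, 7, 13, 14, 18, 24, 25, 28
The smallest element is 4.

4


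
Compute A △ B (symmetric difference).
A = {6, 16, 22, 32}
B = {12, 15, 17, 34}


Set A = {6, 16, 22, 32}
Set B = {12, 15, 17, 34}
A △ B = (A \ B) ∪ (B \ A)
Elements in A but not B: {6, 16, 22, 32}
Elements in B but not A: {12, 15, 17, 34}
A △ B = {6, 12, 15, 16, 17, 22, 32, 34}

{6, 12, 15, 16, 17, 22, 32, 34}


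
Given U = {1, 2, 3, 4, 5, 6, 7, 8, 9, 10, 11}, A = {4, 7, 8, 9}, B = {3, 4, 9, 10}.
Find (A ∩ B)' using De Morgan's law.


U = {1, 2, 3, 4, 5, 6, 7, 8, 9, 10, 11}
A = {4, 7, 8, 9}, B = {3, 4, 9, 10}
A ∩ B = {4, 9}
(A ∩ B)' = U \ (A ∩ B) = {1, 2, 3, 5, 6, 7, 8, 10, 11}
Verification via A' ∪ B': A' = {1, 2, 3, 5, 6, 10, 11}, B' = {1, 2, 5, 6, 7, 8, 11}
A' ∪ B' = {1, 2, 3, 5, 6, 7, 8, 10, 11} ✓

{1, 2, 3, 5, 6, 7, 8, 10, 11}


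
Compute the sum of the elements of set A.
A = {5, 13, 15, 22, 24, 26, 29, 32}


Set A = {5, 13, 15, 22, 24, 26, 29, 32}
Sum = 5 + 13 + 15 + 22 + 24 + 26 + 29 + 32 = 166

166


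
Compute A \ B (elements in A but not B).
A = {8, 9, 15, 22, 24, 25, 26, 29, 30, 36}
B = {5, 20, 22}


Set A = {8, 9, 15, 22, 24, 25, 26, 29, 30, 36}
Set B = {5, 20, 22}
A \ B includes elements in A that are not in B.
Check each element of A:
8 (not in B, keep), 9 (not in B, keep), 15 (not in B, keep), 22 (in B, remove), 24 (not in B, keep), 25 (not in B, keep), 26 (not in B, keep), 29 (not in B, keep), 30 (not in B, keep), 36 (not in B, keep)
A \ B = {8, 9, 15, 24, 25, 26, 29, 30, 36}

{8, 9, 15, 24, 25, 26, 29, 30, 36}


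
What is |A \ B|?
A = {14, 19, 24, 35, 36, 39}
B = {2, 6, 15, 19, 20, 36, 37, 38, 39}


Set A = {14, 19, 24, 35, 36, 39}
Set B = {2, 6, 15, 19, 20, 36, 37, 38, 39}
A \ B = {14, 24, 35}
|A \ B| = 3

3


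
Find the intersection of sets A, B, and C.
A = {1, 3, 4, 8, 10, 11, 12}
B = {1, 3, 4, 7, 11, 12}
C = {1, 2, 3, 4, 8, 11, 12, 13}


Set A = {1, 3, 4, 8, 10, 11, 12}
Set B = {1, 3, 4, 7, 11, 12}
Set C = {1, 2, 3, 4, 8, 11, 12, 13}
First, A ∩ B = {1, 3, 4, 11, 12}
Then, (A ∩ B) ∩ C = {1, 3, 4, 11, 12}

{1, 3, 4, 11, 12}


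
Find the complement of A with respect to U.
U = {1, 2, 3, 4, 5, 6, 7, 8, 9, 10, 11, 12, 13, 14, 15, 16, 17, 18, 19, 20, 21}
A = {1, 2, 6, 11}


Universal set U = {1, 2, 3, 4, 5, 6, 7, 8, 9, 10, 11, 12, 13, 14, 15, 16, 17, 18, 19, 20, 21}
Set A = {1, 2, 6, 11}
A' = U \ A = elements in U but not in A
Checking each element of U:
1 (in A, exclude), 2 (in A, exclude), 3 (not in A, include), 4 (not in A, include), 5 (not in A, include), 6 (in A, exclude), 7 (not in A, include), 8 (not in A, include), 9 (not in A, include), 10 (not in A, include), 11 (in A, exclude), 12 (not in A, include), 13 (not in A, include), 14 (not in A, include), 15 (not in A, include), 16 (not in A, include), 17 (not in A, include), 18 (not in A, include), 19 (not in A, include), 20 (not in A, include), 21 (not in A, include)
A' = {3, 4, 5, 7, 8, 9, 10, 12, 13, 14, 15, 16, 17, 18, 19, 20, 21}

{3, 4, 5, 7, 8, 9, 10, 12, 13, 14, 15, 16, 17, 18, 19, 20, 21}


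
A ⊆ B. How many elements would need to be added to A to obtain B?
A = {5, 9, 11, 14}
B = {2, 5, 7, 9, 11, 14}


Set A = {5, 9, 11, 14}, |A| = 4
Set B = {2, 5, 7, 9, 11, 14}, |B| = 6
Since A ⊆ B: B \ A = {2, 7}
|B| - |A| = 6 - 4 = 2

2


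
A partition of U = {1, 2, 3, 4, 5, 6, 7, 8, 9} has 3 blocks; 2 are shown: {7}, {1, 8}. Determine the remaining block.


U = {1, 2, 3, 4, 5, 6, 7, 8, 9}
Shown blocks: {7}, {1, 8}
A partition's blocks are pairwise disjoint and cover U, so the missing block = U \ (union of shown blocks).
Union of shown blocks: {1, 7, 8}
Missing block = U \ (union) = {2, 3, 4, 5, 6, 9}

{2, 3, 4, 5, 6, 9}


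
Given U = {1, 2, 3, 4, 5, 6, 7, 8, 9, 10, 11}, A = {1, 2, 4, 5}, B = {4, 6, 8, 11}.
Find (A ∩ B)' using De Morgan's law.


U = {1, 2, 3, 4, 5, 6, 7, 8, 9, 10, 11}
A = {1, 2, 4, 5}, B = {4, 6, 8, 11}
A ∩ B = {4}
(A ∩ B)' = U \ (A ∩ B) = {1, 2, 3, 5, 6, 7, 8, 9, 10, 11}
Verification via A' ∪ B': A' = {3, 6, 7, 8, 9, 10, 11}, B' = {1, 2, 3, 5, 7, 9, 10}
A' ∪ B' = {1, 2, 3, 5, 6, 7, 8, 9, 10, 11} ✓

{1, 2, 3, 5, 6, 7, 8, 9, 10, 11}


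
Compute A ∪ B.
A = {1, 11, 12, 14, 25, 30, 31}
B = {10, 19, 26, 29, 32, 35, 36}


Set A = {1, 11, 12, 14, 25, 30, 31}
Set B = {10, 19, 26, 29, 32, 35, 36}
A ∪ B includes all elements in either set.
Elements from A: {1, 11, 12, 14, 25, 30, 31}
Elements from B not already included: {10, 19, 26, 29, 32, 35, 36}
A ∪ B = {1, 10, 11, 12, 14, 19, 25, 26, 29, 30, 31, 32, 35, 36}

{1, 10, 11, 12, 14, 19, 25, 26, 29, 30, 31, 32, 35, 36}


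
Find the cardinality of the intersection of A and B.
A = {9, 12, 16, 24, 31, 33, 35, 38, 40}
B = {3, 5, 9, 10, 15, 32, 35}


Set A = {9, 12, 16, 24, 31, 33, 35, 38, 40}
Set B = {3, 5, 9, 10, 15, 32, 35}
A ∩ B = {9, 35}
|A ∩ B| = 2

2


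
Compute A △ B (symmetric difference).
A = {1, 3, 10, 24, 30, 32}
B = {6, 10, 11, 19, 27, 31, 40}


Set A = {1, 3, 10, 24, 30, 32}
Set B = {6, 10, 11, 19, 27, 31, 40}
A △ B = (A \ B) ∪ (B \ A)
Elements in A but not B: {1, 3, 24, 30, 32}
Elements in B but not A: {6, 11, 19, 27, 31, 40}
A △ B = {1, 3, 6, 11, 19, 24, 27, 30, 31, 32, 40}

{1, 3, 6, 11, 19, 24, 27, 30, 31, 32, 40}


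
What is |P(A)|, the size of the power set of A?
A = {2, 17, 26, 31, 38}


Set A = {2, 17, 26, 31, 38}
|A| = 5
The power set P(A) contains all subsets of A.
|P(A)| = 2^|A| = 2^5 = 32

32


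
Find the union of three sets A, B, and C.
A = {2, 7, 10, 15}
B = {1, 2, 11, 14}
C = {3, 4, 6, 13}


Set A = {2, 7, 10, 15}
Set B = {1, 2, 11, 14}
Set C = {3, 4, 6, 13}
First, A ∪ B = {1, 2, 7, 10, 11, 14, 15}
Then, (A ∪ B) ∪ C = {1, 2, 3, 4, 6, 7, 10, 11, 13, 14, 15}

{1, 2, 3, 4, 6, 7, 10, 11, 13, 14, 15}


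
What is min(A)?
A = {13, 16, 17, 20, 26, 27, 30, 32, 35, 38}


Set A = {13, 16, 17, 20, 26, 27, 30, 32, 35, 38}
Elements in ascending order: 13, 16, 17, 20, 26, 27, 30, 32, 35, 38
The smallest element is 13.

13


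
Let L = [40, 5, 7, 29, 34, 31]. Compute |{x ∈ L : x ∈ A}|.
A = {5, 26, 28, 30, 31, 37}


Set A = {5, 26, 28, 30, 31, 37}
Candidates: [40, 5, 7, 29, 34, 31]
Check each candidate:
40 ∉ A, 5 ∈ A, 7 ∉ A, 29 ∉ A, 34 ∉ A, 31 ∈ A
Count of candidates in A: 2

2


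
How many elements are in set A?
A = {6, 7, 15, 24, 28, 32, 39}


Set A = {6, 7, 15, 24, 28, 32, 39}
Listing elements: 6, 7, 15, 24, 28, 32, 39
Counting: 7 elements
|A| = 7

7


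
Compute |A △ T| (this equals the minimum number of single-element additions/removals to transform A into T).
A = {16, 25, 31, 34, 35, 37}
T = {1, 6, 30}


Set A = {16, 25, 31, 34, 35, 37}
Set T = {1, 6, 30}
Elements to remove from A (in A, not in T): {16, 25, 31, 34, 35, 37} → 6 removals
Elements to add to A (in T, not in A): {1, 6, 30} → 3 additions
Total edits = 6 + 3 = 9

9


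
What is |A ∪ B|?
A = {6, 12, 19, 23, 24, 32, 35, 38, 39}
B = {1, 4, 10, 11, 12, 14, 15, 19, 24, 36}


Set A = {6, 12, 19, 23, 24, 32, 35, 38, 39}, |A| = 9
Set B = {1, 4, 10, 11, 12, 14, 15, 19, 24, 36}, |B| = 10
A ∩ B = {12, 19, 24}, |A ∩ B| = 3
|A ∪ B| = |A| + |B| - |A ∩ B| = 9 + 10 - 3 = 16

16


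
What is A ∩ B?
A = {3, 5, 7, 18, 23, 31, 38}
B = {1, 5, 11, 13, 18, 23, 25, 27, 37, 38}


Set A = {3, 5, 7, 18, 23, 31, 38}
Set B = {1, 5, 11, 13, 18, 23, 25, 27, 37, 38}
A ∩ B includes only elements in both sets.
Check each element of A against B:
3 ✗, 5 ✓, 7 ✗, 18 ✓, 23 ✓, 31 ✗, 38 ✓
A ∩ B = {5, 18, 23, 38}

{5, 18, 23, 38}


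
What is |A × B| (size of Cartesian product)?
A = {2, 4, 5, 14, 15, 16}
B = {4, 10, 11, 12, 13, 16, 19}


Set A = {2, 4, 5, 14, 15, 16} has 6 elements.
Set B = {4, 10, 11, 12, 13, 16, 19} has 7 elements.
|A × B| = |A| × |B| = 6 × 7 = 42

42


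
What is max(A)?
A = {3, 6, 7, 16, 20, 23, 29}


Set A = {3, 6, 7, 16, 20, 23, 29}
Elements in ascending order: 3, 6, 7, 16, 20, 23, 29
The largest element is 29.

29


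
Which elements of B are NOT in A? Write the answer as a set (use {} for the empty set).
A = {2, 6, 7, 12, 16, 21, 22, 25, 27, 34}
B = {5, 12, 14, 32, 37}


Set A = {2, 6, 7, 12, 16, 21, 22, 25, 27, 34}
Set B = {5, 12, 14, 32, 37}
Check each element of B against A:
5 ∉ A (include), 12 ∈ A, 14 ∉ A (include), 32 ∉ A (include), 37 ∉ A (include)
Elements of B not in A: {5, 14, 32, 37}

{5, 14, 32, 37}


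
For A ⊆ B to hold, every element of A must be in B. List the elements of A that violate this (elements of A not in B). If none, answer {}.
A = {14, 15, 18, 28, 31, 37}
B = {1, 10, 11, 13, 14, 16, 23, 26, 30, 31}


Set A = {14, 15, 18, 28, 31, 37}
Set B = {1, 10, 11, 13, 14, 16, 23, 26, 30, 31}
Check each element of A against B:
14 ∈ B, 15 ∉ B (include), 18 ∉ B (include), 28 ∉ B (include), 31 ∈ B, 37 ∉ B (include)
Elements of A not in B: {15, 18, 28, 37}

{15, 18, 28, 37}


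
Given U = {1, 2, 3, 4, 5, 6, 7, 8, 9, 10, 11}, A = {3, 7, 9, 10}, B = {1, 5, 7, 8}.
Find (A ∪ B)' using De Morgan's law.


U = {1, 2, 3, 4, 5, 6, 7, 8, 9, 10, 11}
A = {3, 7, 9, 10}, B = {1, 5, 7, 8}
A ∪ B = {1, 3, 5, 7, 8, 9, 10}
(A ∪ B)' = U \ (A ∪ B) = {2, 4, 6, 11}
Verification via A' ∩ B': A' = {1, 2, 4, 5, 6, 8, 11}, B' = {2, 3, 4, 6, 9, 10, 11}
A' ∩ B' = {2, 4, 6, 11} ✓

{2, 4, 6, 11}


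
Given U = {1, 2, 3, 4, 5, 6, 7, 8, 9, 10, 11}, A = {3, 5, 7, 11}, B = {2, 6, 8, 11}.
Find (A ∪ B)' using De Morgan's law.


U = {1, 2, 3, 4, 5, 6, 7, 8, 9, 10, 11}
A = {3, 5, 7, 11}, B = {2, 6, 8, 11}
A ∪ B = {2, 3, 5, 6, 7, 8, 11}
(A ∪ B)' = U \ (A ∪ B) = {1, 4, 9, 10}
Verification via A' ∩ B': A' = {1, 2, 4, 6, 8, 9, 10}, B' = {1, 3, 4, 5, 7, 9, 10}
A' ∩ B' = {1, 4, 9, 10} ✓

{1, 4, 9, 10}


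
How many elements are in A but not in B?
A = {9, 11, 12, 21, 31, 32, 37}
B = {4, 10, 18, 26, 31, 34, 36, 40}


Set A = {9, 11, 12, 21, 31, 32, 37}
Set B = {4, 10, 18, 26, 31, 34, 36, 40}
A \ B = {9, 11, 12, 21, 32, 37}
|A \ B| = 6

6


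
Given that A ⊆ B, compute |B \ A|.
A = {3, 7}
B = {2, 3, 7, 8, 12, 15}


Set A = {3, 7}, |A| = 2
Set B = {2, 3, 7, 8, 12, 15}, |B| = 6
Since A ⊆ B: B \ A = {2, 8, 12, 15}
|B| - |A| = 6 - 2 = 4

4


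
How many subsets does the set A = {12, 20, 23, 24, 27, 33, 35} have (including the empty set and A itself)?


Set A = {12, 20, 23, 24, 27, 33, 35}
|A| = 7
The power set P(A) contains all subsets of A.
|P(A)| = 2^|A| = 2^7 = 128

128


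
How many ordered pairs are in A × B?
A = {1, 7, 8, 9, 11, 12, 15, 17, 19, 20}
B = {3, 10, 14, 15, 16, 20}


Set A = {1, 7, 8, 9, 11, 12, 15, 17, 19, 20} has 10 elements.
Set B = {3, 10, 14, 15, 16, 20} has 6 elements.
|A × B| = |A| × |B| = 10 × 6 = 60

60


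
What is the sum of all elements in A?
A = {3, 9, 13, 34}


Set A = {3, 9, 13, 34}
Sum = 3 + 9 + 13 + 34 = 59

59


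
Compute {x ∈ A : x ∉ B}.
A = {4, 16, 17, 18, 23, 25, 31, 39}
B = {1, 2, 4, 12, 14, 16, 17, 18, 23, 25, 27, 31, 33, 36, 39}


Set A = {4, 16, 17, 18, 23, 25, 31, 39}
Set B = {1, 2, 4, 12, 14, 16, 17, 18, 23, 25, 27, 31, 33, 36, 39}
Check each element of A against B:
4 ∈ B, 16 ∈ B, 17 ∈ B, 18 ∈ B, 23 ∈ B, 25 ∈ B, 31 ∈ B, 39 ∈ B
Elements of A not in B: {}

{}


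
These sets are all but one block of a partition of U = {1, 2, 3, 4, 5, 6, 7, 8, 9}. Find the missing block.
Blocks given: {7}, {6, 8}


U = {1, 2, 3, 4, 5, 6, 7, 8, 9}
Shown blocks: {7}, {6, 8}
A partition's blocks are pairwise disjoint and cover U, so the missing block = U \ (union of shown blocks).
Union of shown blocks: {6, 7, 8}
Missing block = U \ (union) = {1, 2, 3, 4, 5, 9}

{1, 2, 3, 4, 5, 9}


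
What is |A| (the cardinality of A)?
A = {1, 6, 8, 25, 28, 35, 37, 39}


Set A = {1, 6, 8, 25, 28, 35, 37, 39}
Listing elements: 1, 6, 8, 25, 28, 35, 37, 39
Counting: 8 elements
|A| = 8

8


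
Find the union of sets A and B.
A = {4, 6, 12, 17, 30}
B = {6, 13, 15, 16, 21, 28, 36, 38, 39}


Set A = {4, 6, 12, 17, 30}
Set B = {6, 13, 15, 16, 21, 28, 36, 38, 39}
A ∪ B includes all elements in either set.
Elements from A: {4, 6, 12, 17, 30}
Elements from B not already included: {13, 15, 16, 21, 28, 36, 38, 39}
A ∪ B = {4, 6, 12, 13, 15, 16, 17, 21, 28, 30, 36, 38, 39}

{4, 6, 12, 13, 15, 16, 17, 21, 28, 30, 36, 38, 39}


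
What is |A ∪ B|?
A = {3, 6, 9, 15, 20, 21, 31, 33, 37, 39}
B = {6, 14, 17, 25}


Set A = {3, 6, 9, 15, 20, 21, 31, 33, 37, 39}, |A| = 10
Set B = {6, 14, 17, 25}, |B| = 4
A ∩ B = {6}, |A ∩ B| = 1
|A ∪ B| = |A| + |B| - |A ∩ B| = 10 + 4 - 1 = 13

13


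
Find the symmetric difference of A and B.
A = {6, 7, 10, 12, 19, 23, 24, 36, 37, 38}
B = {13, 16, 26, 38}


Set A = {6, 7, 10, 12, 19, 23, 24, 36, 37, 38}
Set B = {13, 16, 26, 38}
A △ B = (A \ B) ∪ (B \ A)
Elements in A but not B: {6, 7, 10, 12, 19, 23, 24, 36, 37}
Elements in B but not A: {13, 16, 26}
A △ B = {6, 7, 10, 12, 13, 16, 19, 23, 24, 26, 36, 37}

{6, 7, 10, 12, 13, 16, 19, 23, 24, 26, 36, 37}


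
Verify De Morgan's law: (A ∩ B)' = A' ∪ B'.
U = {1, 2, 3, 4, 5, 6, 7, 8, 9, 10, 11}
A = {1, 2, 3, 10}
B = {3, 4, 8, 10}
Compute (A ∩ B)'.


U = {1, 2, 3, 4, 5, 6, 7, 8, 9, 10, 11}
A = {1, 2, 3, 10}, B = {3, 4, 8, 10}
A ∩ B = {3, 10}
(A ∩ B)' = U \ (A ∩ B) = {1, 2, 4, 5, 6, 7, 8, 9, 11}
Verification via A' ∪ B': A' = {4, 5, 6, 7, 8, 9, 11}, B' = {1, 2, 5, 6, 7, 9, 11}
A' ∪ B' = {1, 2, 4, 5, 6, 7, 8, 9, 11} ✓

{1, 2, 4, 5, 6, 7, 8, 9, 11}


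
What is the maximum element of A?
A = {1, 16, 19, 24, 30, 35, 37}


Set A = {1, 16, 19, 24, 30, 35, 37}
Elements in ascending order: 1, 16, 19, 24, 30, 35, 37
The largest element is 37.

37


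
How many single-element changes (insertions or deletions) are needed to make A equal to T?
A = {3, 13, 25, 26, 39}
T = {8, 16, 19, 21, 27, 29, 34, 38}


Set A = {3, 13, 25, 26, 39}
Set T = {8, 16, 19, 21, 27, 29, 34, 38}
Elements to remove from A (in A, not in T): {3, 13, 25, 26, 39} → 5 removals
Elements to add to A (in T, not in A): {8, 16, 19, 21, 27, 29, 34, 38} → 8 additions
Total edits = 5 + 8 = 13

13


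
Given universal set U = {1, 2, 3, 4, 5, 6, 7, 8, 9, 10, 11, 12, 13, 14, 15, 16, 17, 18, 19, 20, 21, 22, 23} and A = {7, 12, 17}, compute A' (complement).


Universal set U = {1, 2, 3, 4, 5, 6, 7, 8, 9, 10, 11, 12, 13, 14, 15, 16, 17, 18, 19, 20, 21, 22, 23}
Set A = {7, 12, 17}
A' = U \ A = elements in U but not in A
Checking each element of U:
1 (not in A, include), 2 (not in A, include), 3 (not in A, include), 4 (not in A, include), 5 (not in A, include), 6 (not in A, include), 7 (in A, exclude), 8 (not in A, include), 9 (not in A, include), 10 (not in A, include), 11 (not in A, include), 12 (in A, exclude), 13 (not in A, include), 14 (not in A, include), 15 (not in A, include), 16 (not in A, include), 17 (in A, exclude), 18 (not in A, include), 19 (not in A, include), 20 (not in A, include), 21 (not in A, include), 22 (not in A, include), 23 (not in A, include)
A' = {1, 2, 3, 4, 5, 6, 8, 9, 10, 11, 13, 14, 15, 16, 18, 19, 20, 21, 22, 23}

{1, 2, 3, 4, 5, 6, 8, 9, 10, 11, 13, 14, 15, 16, 18, 19, 20, 21, 22, 23}
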